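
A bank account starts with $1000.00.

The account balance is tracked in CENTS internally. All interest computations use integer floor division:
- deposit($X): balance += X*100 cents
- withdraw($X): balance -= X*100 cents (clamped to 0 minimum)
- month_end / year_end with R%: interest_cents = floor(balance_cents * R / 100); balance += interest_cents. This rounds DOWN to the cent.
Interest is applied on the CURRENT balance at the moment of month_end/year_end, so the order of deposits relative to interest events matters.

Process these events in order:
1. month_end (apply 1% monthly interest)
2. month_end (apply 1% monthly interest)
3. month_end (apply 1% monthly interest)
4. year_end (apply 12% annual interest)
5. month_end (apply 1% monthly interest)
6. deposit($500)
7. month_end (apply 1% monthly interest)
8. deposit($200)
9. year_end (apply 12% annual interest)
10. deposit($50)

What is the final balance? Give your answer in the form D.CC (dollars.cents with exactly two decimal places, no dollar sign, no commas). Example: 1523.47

Answer: 2157.96

Derivation:
After 1 (month_end (apply 1% monthly interest)): balance=$1010.00 total_interest=$10.00
After 2 (month_end (apply 1% monthly interest)): balance=$1020.10 total_interest=$20.10
After 3 (month_end (apply 1% monthly interest)): balance=$1030.30 total_interest=$30.30
After 4 (year_end (apply 12% annual interest)): balance=$1153.93 total_interest=$153.93
After 5 (month_end (apply 1% monthly interest)): balance=$1165.46 total_interest=$165.46
After 6 (deposit($500)): balance=$1665.46 total_interest=$165.46
After 7 (month_end (apply 1% monthly interest)): balance=$1682.11 total_interest=$182.11
After 8 (deposit($200)): balance=$1882.11 total_interest=$182.11
After 9 (year_end (apply 12% annual interest)): balance=$2107.96 total_interest=$407.96
After 10 (deposit($50)): balance=$2157.96 total_interest=$407.96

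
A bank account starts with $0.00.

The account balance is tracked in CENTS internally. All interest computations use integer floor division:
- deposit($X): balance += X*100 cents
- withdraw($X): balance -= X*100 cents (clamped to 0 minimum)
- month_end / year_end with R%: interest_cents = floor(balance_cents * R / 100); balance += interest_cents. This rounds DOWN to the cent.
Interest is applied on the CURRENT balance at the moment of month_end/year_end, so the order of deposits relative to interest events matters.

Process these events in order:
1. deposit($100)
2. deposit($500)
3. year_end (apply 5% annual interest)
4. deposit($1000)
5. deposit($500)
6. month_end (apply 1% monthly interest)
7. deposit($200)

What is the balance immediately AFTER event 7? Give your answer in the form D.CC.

After 1 (deposit($100)): balance=$100.00 total_interest=$0.00
After 2 (deposit($500)): balance=$600.00 total_interest=$0.00
After 3 (year_end (apply 5% annual interest)): balance=$630.00 total_interest=$30.00
After 4 (deposit($1000)): balance=$1630.00 total_interest=$30.00
After 5 (deposit($500)): balance=$2130.00 total_interest=$30.00
After 6 (month_end (apply 1% monthly interest)): balance=$2151.30 total_interest=$51.30
After 7 (deposit($200)): balance=$2351.30 total_interest=$51.30

Answer: 2351.30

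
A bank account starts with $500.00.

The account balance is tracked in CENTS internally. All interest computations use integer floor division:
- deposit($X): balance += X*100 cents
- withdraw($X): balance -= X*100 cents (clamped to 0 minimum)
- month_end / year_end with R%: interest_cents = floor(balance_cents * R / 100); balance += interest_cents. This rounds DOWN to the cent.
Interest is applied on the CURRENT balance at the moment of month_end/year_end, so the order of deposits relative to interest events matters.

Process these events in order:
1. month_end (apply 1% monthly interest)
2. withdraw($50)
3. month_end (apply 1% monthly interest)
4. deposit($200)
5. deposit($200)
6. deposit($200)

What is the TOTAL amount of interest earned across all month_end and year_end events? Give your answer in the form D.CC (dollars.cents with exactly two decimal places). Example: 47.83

After 1 (month_end (apply 1% monthly interest)): balance=$505.00 total_interest=$5.00
After 2 (withdraw($50)): balance=$455.00 total_interest=$5.00
After 3 (month_end (apply 1% monthly interest)): balance=$459.55 total_interest=$9.55
After 4 (deposit($200)): balance=$659.55 total_interest=$9.55
After 5 (deposit($200)): balance=$859.55 total_interest=$9.55
After 6 (deposit($200)): balance=$1059.55 total_interest=$9.55

Answer: 9.55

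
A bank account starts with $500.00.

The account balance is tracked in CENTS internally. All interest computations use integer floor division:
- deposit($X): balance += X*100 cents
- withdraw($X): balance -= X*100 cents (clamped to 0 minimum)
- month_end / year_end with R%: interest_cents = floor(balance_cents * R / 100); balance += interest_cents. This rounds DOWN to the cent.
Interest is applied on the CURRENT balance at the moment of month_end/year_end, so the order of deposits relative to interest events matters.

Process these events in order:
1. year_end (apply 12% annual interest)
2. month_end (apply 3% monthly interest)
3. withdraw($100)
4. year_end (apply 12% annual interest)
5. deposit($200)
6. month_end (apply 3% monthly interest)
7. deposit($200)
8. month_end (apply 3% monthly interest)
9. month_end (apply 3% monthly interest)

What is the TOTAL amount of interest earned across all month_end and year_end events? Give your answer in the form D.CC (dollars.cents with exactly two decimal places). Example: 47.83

Answer: 214.25

Derivation:
After 1 (year_end (apply 12% annual interest)): balance=$560.00 total_interest=$60.00
After 2 (month_end (apply 3% monthly interest)): balance=$576.80 total_interest=$76.80
After 3 (withdraw($100)): balance=$476.80 total_interest=$76.80
After 4 (year_end (apply 12% annual interest)): balance=$534.01 total_interest=$134.01
After 5 (deposit($200)): balance=$734.01 total_interest=$134.01
After 6 (month_end (apply 3% monthly interest)): balance=$756.03 total_interest=$156.03
After 7 (deposit($200)): balance=$956.03 total_interest=$156.03
After 8 (month_end (apply 3% monthly interest)): balance=$984.71 total_interest=$184.71
After 9 (month_end (apply 3% monthly interest)): balance=$1014.25 total_interest=$214.25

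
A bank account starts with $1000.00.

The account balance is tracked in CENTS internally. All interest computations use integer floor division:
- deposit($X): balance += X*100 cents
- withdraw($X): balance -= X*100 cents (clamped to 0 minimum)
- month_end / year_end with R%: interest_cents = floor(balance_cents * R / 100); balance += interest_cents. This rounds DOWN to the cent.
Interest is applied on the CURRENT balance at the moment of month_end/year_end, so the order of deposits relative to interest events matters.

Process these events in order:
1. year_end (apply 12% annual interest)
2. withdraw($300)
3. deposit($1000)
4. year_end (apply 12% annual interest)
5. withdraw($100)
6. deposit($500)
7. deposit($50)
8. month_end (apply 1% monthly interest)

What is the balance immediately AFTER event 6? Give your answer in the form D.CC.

After 1 (year_end (apply 12% annual interest)): balance=$1120.00 total_interest=$120.00
After 2 (withdraw($300)): balance=$820.00 total_interest=$120.00
After 3 (deposit($1000)): balance=$1820.00 total_interest=$120.00
After 4 (year_end (apply 12% annual interest)): balance=$2038.40 total_interest=$338.40
After 5 (withdraw($100)): balance=$1938.40 total_interest=$338.40
After 6 (deposit($500)): balance=$2438.40 total_interest=$338.40

Answer: 2438.40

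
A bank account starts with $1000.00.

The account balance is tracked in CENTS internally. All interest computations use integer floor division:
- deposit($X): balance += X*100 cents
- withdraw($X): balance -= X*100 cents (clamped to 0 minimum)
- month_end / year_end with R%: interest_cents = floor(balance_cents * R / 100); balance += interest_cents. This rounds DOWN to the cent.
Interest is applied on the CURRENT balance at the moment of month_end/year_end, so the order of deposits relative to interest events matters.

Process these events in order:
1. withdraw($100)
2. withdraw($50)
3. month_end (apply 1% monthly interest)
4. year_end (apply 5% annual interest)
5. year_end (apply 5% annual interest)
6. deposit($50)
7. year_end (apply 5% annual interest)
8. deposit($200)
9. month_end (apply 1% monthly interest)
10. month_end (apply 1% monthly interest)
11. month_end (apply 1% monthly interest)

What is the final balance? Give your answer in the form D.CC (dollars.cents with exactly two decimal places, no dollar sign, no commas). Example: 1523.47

Answer: 1284.06

Derivation:
After 1 (withdraw($100)): balance=$900.00 total_interest=$0.00
After 2 (withdraw($50)): balance=$850.00 total_interest=$0.00
After 3 (month_end (apply 1% monthly interest)): balance=$858.50 total_interest=$8.50
After 4 (year_end (apply 5% annual interest)): balance=$901.42 total_interest=$51.42
After 5 (year_end (apply 5% annual interest)): balance=$946.49 total_interest=$96.49
After 6 (deposit($50)): balance=$996.49 total_interest=$96.49
After 7 (year_end (apply 5% annual interest)): balance=$1046.31 total_interest=$146.31
After 8 (deposit($200)): balance=$1246.31 total_interest=$146.31
After 9 (month_end (apply 1% monthly interest)): balance=$1258.77 total_interest=$158.77
After 10 (month_end (apply 1% monthly interest)): balance=$1271.35 total_interest=$171.35
After 11 (month_end (apply 1% monthly interest)): balance=$1284.06 total_interest=$184.06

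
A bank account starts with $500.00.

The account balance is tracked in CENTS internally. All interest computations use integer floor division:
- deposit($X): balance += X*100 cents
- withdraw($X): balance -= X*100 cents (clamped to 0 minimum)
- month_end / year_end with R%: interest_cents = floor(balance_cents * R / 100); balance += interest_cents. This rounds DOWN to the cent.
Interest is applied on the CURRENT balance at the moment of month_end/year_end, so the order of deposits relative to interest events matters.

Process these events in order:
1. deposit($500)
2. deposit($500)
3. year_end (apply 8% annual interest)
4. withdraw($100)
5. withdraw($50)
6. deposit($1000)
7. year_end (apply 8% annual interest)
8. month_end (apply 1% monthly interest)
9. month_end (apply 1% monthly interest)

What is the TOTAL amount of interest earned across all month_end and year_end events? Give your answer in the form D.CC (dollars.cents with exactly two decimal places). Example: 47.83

Answer: 371.21

Derivation:
After 1 (deposit($500)): balance=$1000.00 total_interest=$0.00
After 2 (deposit($500)): balance=$1500.00 total_interest=$0.00
After 3 (year_end (apply 8% annual interest)): balance=$1620.00 total_interest=$120.00
After 4 (withdraw($100)): balance=$1520.00 total_interest=$120.00
After 5 (withdraw($50)): balance=$1470.00 total_interest=$120.00
After 6 (deposit($1000)): balance=$2470.00 total_interest=$120.00
After 7 (year_end (apply 8% annual interest)): balance=$2667.60 total_interest=$317.60
After 8 (month_end (apply 1% monthly interest)): balance=$2694.27 total_interest=$344.27
After 9 (month_end (apply 1% monthly interest)): balance=$2721.21 total_interest=$371.21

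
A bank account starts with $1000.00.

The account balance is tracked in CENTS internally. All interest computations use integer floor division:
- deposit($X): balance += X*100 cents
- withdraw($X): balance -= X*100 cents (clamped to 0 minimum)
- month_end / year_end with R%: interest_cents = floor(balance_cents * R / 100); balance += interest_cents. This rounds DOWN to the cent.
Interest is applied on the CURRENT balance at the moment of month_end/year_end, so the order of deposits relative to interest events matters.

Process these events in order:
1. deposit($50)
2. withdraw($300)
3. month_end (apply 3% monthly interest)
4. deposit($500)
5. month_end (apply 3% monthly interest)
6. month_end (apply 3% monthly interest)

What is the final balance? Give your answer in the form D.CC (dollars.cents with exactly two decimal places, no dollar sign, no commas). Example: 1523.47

Answer: 1349.99

Derivation:
After 1 (deposit($50)): balance=$1050.00 total_interest=$0.00
After 2 (withdraw($300)): balance=$750.00 total_interest=$0.00
After 3 (month_end (apply 3% monthly interest)): balance=$772.50 total_interest=$22.50
After 4 (deposit($500)): balance=$1272.50 total_interest=$22.50
After 5 (month_end (apply 3% monthly interest)): balance=$1310.67 total_interest=$60.67
After 6 (month_end (apply 3% monthly interest)): balance=$1349.99 total_interest=$99.99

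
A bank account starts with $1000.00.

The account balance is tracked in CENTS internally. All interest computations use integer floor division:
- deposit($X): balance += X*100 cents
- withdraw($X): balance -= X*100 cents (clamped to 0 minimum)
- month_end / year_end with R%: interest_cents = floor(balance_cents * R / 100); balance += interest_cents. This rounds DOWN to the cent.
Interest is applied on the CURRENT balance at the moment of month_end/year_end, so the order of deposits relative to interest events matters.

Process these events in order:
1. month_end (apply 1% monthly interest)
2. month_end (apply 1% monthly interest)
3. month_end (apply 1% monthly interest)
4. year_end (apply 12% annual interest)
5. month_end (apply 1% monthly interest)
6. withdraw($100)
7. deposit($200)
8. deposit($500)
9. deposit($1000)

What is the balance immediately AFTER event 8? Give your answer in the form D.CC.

After 1 (month_end (apply 1% monthly interest)): balance=$1010.00 total_interest=$10.00
After 2 (month_end (apply 1% monthly interest)): balance=$1020.10 total_interest=$20.10
After 3 (month_end (apply 1% monthly interest)): balance=$1030.30 total_interest=$30.30
After 4 (year_end (apply 12% annual interest)): balance=$1153.93 total_interest=$153.93
After 5 (month_end (apply 1% monthly interest)): balance=$1165.46 total_interest=$165.46
After 6 (withdraw($100)): balance=$1065.46 total_interest=$165.46
After 7 (deposit($200)): balance=$1265.46 total_interest=$165.46
After 8 (deposit($500)): balance=$1765.46 total_interest=$165.46

Answer: 1765.46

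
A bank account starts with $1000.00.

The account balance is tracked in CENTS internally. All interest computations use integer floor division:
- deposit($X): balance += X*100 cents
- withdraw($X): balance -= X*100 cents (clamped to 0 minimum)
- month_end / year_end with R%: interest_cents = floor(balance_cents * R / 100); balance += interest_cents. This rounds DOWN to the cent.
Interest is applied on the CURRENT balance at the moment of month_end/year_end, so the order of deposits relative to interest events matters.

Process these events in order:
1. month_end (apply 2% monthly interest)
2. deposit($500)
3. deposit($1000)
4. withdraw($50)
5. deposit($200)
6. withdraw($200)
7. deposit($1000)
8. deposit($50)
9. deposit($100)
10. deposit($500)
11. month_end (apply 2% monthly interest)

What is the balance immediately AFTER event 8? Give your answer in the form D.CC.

Answer: 3520.00

Derivation:
After 1 (month_end (apply 2% monthly interest)): balance=$1020.00 total_interest=$20.00
After 2 (deposit($500)): balance=$1520.00 total_interest=$20.00
After 3 (deposit($1000)): balance=$2520.00 total_interest=$20.00
After 4 (withdraw($50)): balance=$2470.00 total_interest=$20.00
After 5 (deposit($200)): balance=$2670.00 total_interest=$20.00
After 6 (withdraw($200)): balance=$2470.00 total_interest=$20.00
After 7 (deposit($1000)): balance=$3470.00 total_interest=$20.00
After 8 (deposit($50)): balance=$3520.00 total_interest=$20.00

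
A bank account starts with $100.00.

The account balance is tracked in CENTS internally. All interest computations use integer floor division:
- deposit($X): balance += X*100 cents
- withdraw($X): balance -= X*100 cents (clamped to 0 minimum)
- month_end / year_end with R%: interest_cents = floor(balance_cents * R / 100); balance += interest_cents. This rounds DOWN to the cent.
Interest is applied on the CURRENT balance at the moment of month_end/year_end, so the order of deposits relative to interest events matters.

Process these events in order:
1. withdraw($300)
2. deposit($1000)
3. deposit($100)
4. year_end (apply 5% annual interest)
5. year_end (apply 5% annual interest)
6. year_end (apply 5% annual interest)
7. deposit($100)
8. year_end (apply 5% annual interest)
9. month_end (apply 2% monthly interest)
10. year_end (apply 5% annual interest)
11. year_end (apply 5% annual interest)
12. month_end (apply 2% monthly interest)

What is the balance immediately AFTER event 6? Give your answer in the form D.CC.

After 1 (withdraw($300)): balance=$0.00 total_interest=$0.00
After 2 (deposit($1000)): balance=$1000.00 total_interest=$0.00
After 3 (deposit($100)): balance=$1100.00 total_interest=$0.00
After 4 (year_end (apply 5% annual interest)): balance=$1155.00 total_interest=$55.00
After 5 (year_end (apply 5% annual interest)): balance=$1212.75 total_interest=$112.75
After 6 (year_end (apply 5% annual interest)): balance=$1273.38 total_interest=$173.38

Answer: 1273.38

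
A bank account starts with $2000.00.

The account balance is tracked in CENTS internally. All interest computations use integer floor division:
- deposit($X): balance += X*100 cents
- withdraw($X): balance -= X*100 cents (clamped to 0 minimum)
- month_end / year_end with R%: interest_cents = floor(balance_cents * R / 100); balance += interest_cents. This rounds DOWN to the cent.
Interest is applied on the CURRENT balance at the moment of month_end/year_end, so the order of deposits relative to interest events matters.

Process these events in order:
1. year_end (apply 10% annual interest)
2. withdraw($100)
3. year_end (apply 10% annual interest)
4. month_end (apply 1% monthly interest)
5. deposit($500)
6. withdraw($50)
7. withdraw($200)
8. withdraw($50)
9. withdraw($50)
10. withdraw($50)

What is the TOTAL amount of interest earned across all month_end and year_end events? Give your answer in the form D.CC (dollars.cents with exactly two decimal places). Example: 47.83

Answer: 433.10

Derivation:
After 1 (year_end (apply 10% annual interest)): balance=$2200.00 total_interest=$200.00
After 2 (withdraw($100)): balance=$2100.00 total_interest=$200.00
After 3 (year_end (apply 10% annual interest)): balance=$2310.00 total_interest=$410.00
After 4 (month_end (apply 1% monthly interest)): balance=$2333.10 total_interest=$433.10
After 5 (deposit($500)): balance=$2833.10 total_interest=$433.10
After 6 (withdraw($50)): balance=$2783.10 total_interest=$433.10
After 7 (withdraw($200)): balance=$2583.10 total_interest=$433.10
After 8 (withdraw($50)): balance=$2533.10 total_interest=$433.10
After 9 (withdraw($50)): balance=$2483.10 total_interest=$433.10
After 10 (withdraw($50)): balance=$2433.10 total_interest=$433.10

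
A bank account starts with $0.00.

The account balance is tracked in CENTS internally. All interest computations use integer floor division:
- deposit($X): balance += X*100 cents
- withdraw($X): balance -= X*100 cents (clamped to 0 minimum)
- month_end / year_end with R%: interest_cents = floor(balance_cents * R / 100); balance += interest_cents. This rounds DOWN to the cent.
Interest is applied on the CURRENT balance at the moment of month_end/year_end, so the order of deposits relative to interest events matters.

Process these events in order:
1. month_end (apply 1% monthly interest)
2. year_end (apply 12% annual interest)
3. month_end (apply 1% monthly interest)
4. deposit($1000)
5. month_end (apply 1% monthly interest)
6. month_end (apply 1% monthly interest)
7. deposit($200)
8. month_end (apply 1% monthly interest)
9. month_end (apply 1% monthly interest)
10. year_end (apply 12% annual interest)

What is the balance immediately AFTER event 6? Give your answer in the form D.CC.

After 1 (month_end (apply 1% monthly interest)): balance=$0.00 total_interest=$0.00
After 2 (year_end (apply 12% annual interest)): balance=$0.00 total_interest=$0.00
After 3 (month_end (apply 1% monthly interest)): balance=$0.00 total_interest=$0.00
After 4 (deposit($1000)): balance=$1000.00 total_interest=$0.00
After 5 (month_end (apply 1% monthly interest)): balance=$1010.00 total_interest=$10.00
After 6 (month_end (apply 1% monthly interest)): balance=$1020.10 total_interest=$20.10

Answer: 1020.10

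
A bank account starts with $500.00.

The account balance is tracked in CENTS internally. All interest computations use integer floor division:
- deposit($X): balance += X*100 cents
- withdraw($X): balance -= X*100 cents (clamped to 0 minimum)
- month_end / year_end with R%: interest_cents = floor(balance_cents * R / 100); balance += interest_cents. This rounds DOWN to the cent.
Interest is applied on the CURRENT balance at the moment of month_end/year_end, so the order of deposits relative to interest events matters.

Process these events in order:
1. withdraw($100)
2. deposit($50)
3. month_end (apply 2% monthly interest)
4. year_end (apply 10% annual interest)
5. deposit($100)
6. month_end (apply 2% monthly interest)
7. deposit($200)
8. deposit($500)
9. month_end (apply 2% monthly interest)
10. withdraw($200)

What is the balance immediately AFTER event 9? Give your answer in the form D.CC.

Answer: 1343.32

Derivation:
After 1 (withdraw($100)): balance=$400.00 total_interest=$0.00
After 2 (deposit($50)): balance=$450.00 total_interest=$0.00
After 3 (month_end (apply 2% monthly interest)): balance=$459.00 total_interest=$9.00
After 4 (year_end (apply 10% annual interest)): balance=$504.90 total_interest=$54.90
After 5 (deposit($100)): balance=$604.90 total_interest=$54.90
After 6 (month_end (apply 2% monthly interest)): balance=$616.99 total_interest=$66.99
After 7 (deposit($200)): balance=$816.99 total_interest=$66.99
After 8 (deposit($500)): balance=$1316.99 total_interest=$66.99
After 9 (month_end (apply 2% monthly interest)): balance=$1343.32 total_interest=$93.32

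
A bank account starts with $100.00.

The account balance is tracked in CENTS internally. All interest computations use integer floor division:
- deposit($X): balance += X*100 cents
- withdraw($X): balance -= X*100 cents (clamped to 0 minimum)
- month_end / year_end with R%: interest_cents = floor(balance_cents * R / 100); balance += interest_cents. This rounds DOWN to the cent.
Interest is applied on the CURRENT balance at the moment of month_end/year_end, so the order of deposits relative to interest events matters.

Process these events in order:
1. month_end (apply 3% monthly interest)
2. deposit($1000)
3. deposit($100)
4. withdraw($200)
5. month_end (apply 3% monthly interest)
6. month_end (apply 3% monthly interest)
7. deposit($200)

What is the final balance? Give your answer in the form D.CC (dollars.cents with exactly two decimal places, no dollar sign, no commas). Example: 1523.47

After 1 (month_end (apply 3% monthly interest)): balance=$103.00 total_interest=$3.00
After 2 (deposit($1000)): balance=$1103.00 total_interest=$3.00
After 3 (deposit($100)): balance=$1203.00 total_interest=$3.00
After 4 (withdraw($200)): balance=$1003.00 total_interest=$3.00
After 5 (month_end (apply 3% monthly interest)): balance=$1033.09 total_interest=$33.09
After 6 (month_end (apply 3% monthly interest)): balance=$1064.08 total_interest=$64.08
After 7 (deposit($200)): balance=$1264.08 total_interest=$64.08

Answer: 1264.08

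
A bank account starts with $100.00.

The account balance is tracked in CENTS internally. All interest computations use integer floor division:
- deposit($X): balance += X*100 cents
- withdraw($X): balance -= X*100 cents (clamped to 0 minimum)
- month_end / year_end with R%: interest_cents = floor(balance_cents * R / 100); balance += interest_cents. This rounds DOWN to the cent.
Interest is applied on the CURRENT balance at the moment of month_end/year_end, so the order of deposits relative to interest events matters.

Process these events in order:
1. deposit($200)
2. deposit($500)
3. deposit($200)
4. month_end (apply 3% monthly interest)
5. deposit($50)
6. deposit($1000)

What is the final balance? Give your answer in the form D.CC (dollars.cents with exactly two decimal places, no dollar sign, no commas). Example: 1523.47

Answer: 2080.00

Derivation:
After 1 (deposit($200)): balance=$300.00 total_interest=$0.00
After 2 (deposit($500)): balance=$800.00 total_interest=$0.00
After 3 (deposit($200)): balance=$1000.00 total_interest=$0.00
After 4 (month_end (apply 3% monthly interest)): balance=$1030.00 total_interest=$30.00
After 5 (deposit($50)): balance=$1080.00 total_interest=$30.00
After 6 (deposit($1000)): balance=$2080.00 total_interest=$30.00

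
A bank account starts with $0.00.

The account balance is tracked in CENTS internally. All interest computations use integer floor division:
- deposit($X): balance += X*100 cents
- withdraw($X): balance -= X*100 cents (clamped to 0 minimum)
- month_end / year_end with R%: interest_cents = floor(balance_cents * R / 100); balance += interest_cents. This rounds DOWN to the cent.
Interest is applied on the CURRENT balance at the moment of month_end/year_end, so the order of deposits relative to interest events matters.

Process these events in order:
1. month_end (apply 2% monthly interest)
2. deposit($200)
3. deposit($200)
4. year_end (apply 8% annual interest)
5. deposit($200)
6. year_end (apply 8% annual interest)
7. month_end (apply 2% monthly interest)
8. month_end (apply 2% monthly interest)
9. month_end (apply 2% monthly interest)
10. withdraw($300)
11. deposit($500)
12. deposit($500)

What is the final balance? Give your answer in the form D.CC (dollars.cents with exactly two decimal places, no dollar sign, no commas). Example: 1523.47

After 1 (month_end (apply 2% monthly interest)): balance=$0.00 total_interest=$0.00
After 2 (deposit($200)): balance=$200.00 total_interest=$0.00
After 3 (deposit($200)): balance=$400.00 total_interest=$0.00
After 4 (year_end (apply 8% annual interest)): balance=$432.00 total_interest=$32.00
After 5 (deposit($200)): balance=$632.00 total_interest=$32.00
After 6 (year_end (apply 8% annual interest)): balance=$682.56 total_interest=$82.56
After 7 (month_end (apply 2% monthly interest)): balance=$696.21 total_interest=$96.21
After 8 (month_end (apply 2% monthly interest)): balance=$710.13 total_interest=$110.13
After 9 (month_end (apply 2% monthly interest)): balance=$724.33 total_interest=$124.33
After 10 (withdraw($300)): balance=$424.33 total_interest=$124.33
After 11 (deposit($500)): balance=$924.33 total_interest=$124.33
After 12 (deposit($500)): balance=$1424.33 total_interest=$124.33

Answer: 1424.33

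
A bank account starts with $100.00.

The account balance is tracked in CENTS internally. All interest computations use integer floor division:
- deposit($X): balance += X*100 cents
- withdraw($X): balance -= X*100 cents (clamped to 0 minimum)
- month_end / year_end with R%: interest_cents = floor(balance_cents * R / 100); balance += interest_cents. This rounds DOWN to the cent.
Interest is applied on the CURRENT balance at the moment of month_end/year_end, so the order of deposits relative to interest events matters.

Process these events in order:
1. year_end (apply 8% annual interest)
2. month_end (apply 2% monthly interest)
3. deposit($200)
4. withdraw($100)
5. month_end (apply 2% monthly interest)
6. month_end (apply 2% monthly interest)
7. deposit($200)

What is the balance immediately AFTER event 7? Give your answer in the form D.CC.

Answer: 418.64

Derivation:
After 1 (year_end (apply 8% annual interest)): balance=$108.00 total_interest=$8.00
After 2 (month_end (apply 2% monthly interest)): balance=$110.16 total_interest=$10.16
After 3 (deposit($200)): balance=$310.16 total_interest=$10.16
After 4 (withdraw($100)): balance=$210.16 total_interest=$10.16
After 5 (month_end (apply 2% monthly interest)): balance=$214.36 total_interest=$14.36
After 6 (month_end (apply 2% monthly interest)): balance=$218.64 total_interest=$18.64
After 7 (deposit($200)): balance=$418.64 total_interest=$18.64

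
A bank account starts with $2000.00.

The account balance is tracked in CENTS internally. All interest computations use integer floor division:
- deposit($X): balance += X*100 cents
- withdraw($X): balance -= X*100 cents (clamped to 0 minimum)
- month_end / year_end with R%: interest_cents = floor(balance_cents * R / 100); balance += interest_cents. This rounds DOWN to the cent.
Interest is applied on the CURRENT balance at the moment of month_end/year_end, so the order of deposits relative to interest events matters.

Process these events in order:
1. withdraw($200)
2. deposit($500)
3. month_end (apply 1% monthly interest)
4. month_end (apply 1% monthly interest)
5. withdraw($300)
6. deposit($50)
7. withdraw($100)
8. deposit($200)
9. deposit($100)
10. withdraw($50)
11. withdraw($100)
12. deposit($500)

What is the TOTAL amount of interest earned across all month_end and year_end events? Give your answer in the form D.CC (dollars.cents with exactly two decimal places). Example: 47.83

After 1 (withdraw($200)): balance=$1800.00 total_interest=$0.00
After 2 (deposit($500)): balance=$2300.00 total_interest=$0.00
After 3 (month_end (apply 1% monthly interest)): balance=$2323.00 total_interest=$23.00
After 4 (month_end (apply 1% monthly interest)): balance=$2346.23 total_interest=$46.23
After 5 (withdraw($300)): balance=$2046.23 total_interest=$46.23
After 6 (deposit($50)): balance=$2096.23 total_interest=$46.23
After 7 (withdraw($100)): balance=$1996.23 total_interest=$46.23
After 8 (deposit($200)): balance=$2196.23 total_interest=$46.23
After 9 (deposit($100)): balance=$2296.23 total_interest=$46.23
After 10 (withdraw($50)): balance=$2246.23 total_interest=$46.23
After 11 (withdraw($100)): balance=$2146.23 total_interest=$46.23
After 12 (deposit($500)): balance=$2646.23 total_interest=$46.23

Answer: 46.23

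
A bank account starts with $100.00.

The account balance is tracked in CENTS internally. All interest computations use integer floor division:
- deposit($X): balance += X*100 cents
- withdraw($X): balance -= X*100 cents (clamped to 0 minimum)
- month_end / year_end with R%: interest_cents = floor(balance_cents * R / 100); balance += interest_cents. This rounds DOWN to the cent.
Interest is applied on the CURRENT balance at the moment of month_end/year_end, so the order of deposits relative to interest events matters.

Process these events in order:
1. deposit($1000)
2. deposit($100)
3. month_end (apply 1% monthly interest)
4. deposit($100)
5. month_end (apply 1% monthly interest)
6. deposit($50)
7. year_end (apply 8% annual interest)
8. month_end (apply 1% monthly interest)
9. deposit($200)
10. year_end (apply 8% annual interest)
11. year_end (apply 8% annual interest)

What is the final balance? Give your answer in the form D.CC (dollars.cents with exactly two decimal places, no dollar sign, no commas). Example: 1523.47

After 1 (deposit($1000)): balance=$1100.00 total_interest=$0.00
After 2 (deposit($100)): balance=$1200.00 total_interest=$0.00
After 3 (month_end (apply 1% monthly interest)): balance=$1212.00 total_interest=$12.00
After 4 (deposit($100)): balance=$1312.00 total_interest=$12.00
After 5 (month_end (apply 1% monthly interest)): balance=$1325.12 total_interest=$25.12
After 6 (deposit($50)): balance=$1375.12 total_interest=$25.12
After 7 (year_end (apply 8% annual interest)): balance=$1485.12 total_interest=$135.12
After 8 (month_end (apply 1% monthly interest)): balance=$1499.97 total_interest=$149.97
After 9 (deposit($200)): balance=$1699.97 total_interest=$149.97
After 10 (year_end (apply 8% annual interest)): balance=$1835.96 total_interest=$285.96
After 11 (year_end (apply 8% annual interest)): balance=$1982.83 total_interest=$432.83

Answer: 1982.83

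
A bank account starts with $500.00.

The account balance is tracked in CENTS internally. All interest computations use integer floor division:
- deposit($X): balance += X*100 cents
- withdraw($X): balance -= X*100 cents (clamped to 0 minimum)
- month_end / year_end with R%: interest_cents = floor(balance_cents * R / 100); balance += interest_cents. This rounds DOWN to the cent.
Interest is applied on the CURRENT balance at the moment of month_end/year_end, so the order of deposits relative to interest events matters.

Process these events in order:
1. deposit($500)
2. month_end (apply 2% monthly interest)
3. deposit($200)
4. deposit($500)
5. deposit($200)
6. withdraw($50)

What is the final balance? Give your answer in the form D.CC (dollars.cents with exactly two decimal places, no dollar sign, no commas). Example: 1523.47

Answer: 1870.00

Derivation:
After 1 (deposit($500)): balance=$1000.00 total_interest=$0.00
After 2 (month_end (apply 2% monthly interest)): balance=$1020.00 total_interest=$20.00
After 3 (deposit($200)): balance=$1220.00 total_interest=$20.00
After 4 (deposit($500)): balance=$1720.00 total_interest=$20.00
After 5 (deposit($200)): balance=$1920.00 total_interest=$20.00
After 6 (withdraw($50)): balance=$1870.00 total_interest=$20.00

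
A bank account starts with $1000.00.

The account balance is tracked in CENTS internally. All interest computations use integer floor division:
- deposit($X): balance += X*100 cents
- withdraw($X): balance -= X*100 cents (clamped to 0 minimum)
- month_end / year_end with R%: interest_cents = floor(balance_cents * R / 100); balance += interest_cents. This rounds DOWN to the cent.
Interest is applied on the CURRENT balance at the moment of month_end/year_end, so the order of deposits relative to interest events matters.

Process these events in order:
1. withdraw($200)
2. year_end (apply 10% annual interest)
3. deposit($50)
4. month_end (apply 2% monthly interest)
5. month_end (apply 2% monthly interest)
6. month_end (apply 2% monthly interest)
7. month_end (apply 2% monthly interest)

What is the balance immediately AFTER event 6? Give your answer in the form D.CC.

After 1 (withdraw($200)): balance=$800.00 total_interest=$0.00
After 2 (year_end (apply 10% annual interest)): balance=$880.00 total_interest=$80.00
After 3 (deposit($50)): balance=$930.00 total_interest=$80.00
After 4 (month_end (apply 2% monthly interest)): balance=$948.60 total_interest=$98.60
After 5 (month_end (apply 2% monthly interest)): balance=$967.57 total_interest=$117.57
After 6 (month_end (apply 2% monthly interest)): balance=$986.92 total_interest=$136.92

Answer: 986.92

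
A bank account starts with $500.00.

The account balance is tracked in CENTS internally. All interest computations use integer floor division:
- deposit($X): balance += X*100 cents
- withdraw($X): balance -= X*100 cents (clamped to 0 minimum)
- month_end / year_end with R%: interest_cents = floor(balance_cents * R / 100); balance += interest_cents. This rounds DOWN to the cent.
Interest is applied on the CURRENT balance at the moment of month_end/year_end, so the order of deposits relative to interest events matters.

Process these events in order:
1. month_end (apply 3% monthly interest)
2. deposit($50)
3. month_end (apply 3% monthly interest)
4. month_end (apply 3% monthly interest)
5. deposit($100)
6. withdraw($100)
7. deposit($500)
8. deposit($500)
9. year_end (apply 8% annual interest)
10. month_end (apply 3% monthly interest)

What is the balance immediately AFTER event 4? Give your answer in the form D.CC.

After 1 (month_end (apply 3% monthly interest)): balance=$515.00 total_interest=$15.00
After 2 (deposit($50)): balance=$565.00 total_interest=$15.00
After 3 (month_end (apply 3% monthly interest)): balance=$581.95 total_interest=$31.95
After 4 (month_end (apply 3% monthly interest)): balance=$599.40 total_interest=$49.40

Answer: 599.40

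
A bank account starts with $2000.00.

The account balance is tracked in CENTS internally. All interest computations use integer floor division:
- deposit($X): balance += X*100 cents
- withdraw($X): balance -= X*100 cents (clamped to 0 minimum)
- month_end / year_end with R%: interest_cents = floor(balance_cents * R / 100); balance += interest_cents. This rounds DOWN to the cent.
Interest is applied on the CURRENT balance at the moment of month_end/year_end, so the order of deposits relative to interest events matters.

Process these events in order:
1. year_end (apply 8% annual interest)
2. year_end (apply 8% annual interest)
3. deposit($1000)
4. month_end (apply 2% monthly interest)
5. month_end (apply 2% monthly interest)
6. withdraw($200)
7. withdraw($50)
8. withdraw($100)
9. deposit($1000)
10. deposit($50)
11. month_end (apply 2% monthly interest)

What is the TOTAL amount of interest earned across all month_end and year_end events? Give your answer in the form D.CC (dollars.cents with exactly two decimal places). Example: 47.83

After 1 (year_end (apply 8% annual interest)): balance=$2160.00 total_interest=$160.00
After 2 (year_end (apply 8% annual interest)): balance=$2332.80 total_interest=$332.80
After 3 (deposit($1000)): balance=$3332.80 total_interest=$332.80
After 4 (month_end (apply 2% monthly interest)): balance=$3399.45 total_interest=$399.45
After 5 (month_end (apply 2% monthly interest)): balance=$3467.43 total_interest=$467.43
After 6 (withdraw($200)): balance=$3267.43 total_interest=$467.43
After 7 (withdraw($50)): balance=$3217.43 total_interest=$467.43
After 8 (withdraw($100)): balance=$3117.43 total_interest=$467.43
After 9 (deposit($1000)): balance=$4117.43 total_interest=$467.43
After 10 (deposit($50)): balance=$4167.43 total_interest=$467.43
After 11 (month_end (apply 2% monthly interest)): balance=$4250.77 total_interest=$550.77

Answer: 550.77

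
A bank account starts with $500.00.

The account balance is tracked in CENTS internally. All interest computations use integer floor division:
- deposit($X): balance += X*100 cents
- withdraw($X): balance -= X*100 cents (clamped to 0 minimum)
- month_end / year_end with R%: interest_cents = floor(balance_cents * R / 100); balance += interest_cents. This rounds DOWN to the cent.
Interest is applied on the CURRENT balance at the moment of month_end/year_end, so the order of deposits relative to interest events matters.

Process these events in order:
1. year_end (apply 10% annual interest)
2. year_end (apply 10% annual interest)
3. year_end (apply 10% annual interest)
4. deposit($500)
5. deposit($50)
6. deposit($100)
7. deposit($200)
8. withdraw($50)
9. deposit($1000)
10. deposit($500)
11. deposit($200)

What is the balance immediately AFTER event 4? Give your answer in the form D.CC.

Answer: 1165.50

Derivation:
After 1 (year_end (apply 10% annual interest)): balance=$550.00 total_interest=$50.00
After 2 (year_end (apply 10% annual interest)): balance=$605.00 total_interest=$105.00
After 3 (year_end (apply 10% annual interest)): balance=$665.50 total_interest=$165.50
After 4 (deposit($500)): balance=$1165.50 total_interest=$165.50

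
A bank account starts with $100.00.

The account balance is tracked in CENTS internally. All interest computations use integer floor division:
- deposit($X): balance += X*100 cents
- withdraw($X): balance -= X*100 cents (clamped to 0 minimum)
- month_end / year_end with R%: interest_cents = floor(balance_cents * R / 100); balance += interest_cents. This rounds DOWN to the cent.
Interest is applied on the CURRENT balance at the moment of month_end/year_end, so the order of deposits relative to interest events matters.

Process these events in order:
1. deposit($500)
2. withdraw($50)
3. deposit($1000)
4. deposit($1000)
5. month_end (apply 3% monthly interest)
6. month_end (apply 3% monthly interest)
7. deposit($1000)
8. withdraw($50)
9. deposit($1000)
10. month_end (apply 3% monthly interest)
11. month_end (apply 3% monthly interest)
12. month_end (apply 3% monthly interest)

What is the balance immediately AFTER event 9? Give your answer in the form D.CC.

Answer: 4655.29

Derivation:
After 1 (deposit($500)): balance=$600.00 total_interest=$0.00
After 2 (withdraw($50)): balance=$550.00 total_interest=$0.00
After 3 (deposit($1000)): balance=$1550.00 total_interest=$0.00
After 4 (deposit($1000)): balance=$2550.00 total_interest=$0.00
After 5 (month_end (apply 3% monthly interest)): balance=$2626.50 total_interest=$76.50
After 6 (month_end (apply 3% monthly interest)): balance=$2705.29 total_interest=$155.29
After 7 (deposit($1000)): balance=$3705.29 total_interest=$155.29
After 8 (withdraw($50)): balance=$3655.29 total_interest=$155.29
After 9 (deposit($1000)): balance=$4655.29 total_interest=$155.29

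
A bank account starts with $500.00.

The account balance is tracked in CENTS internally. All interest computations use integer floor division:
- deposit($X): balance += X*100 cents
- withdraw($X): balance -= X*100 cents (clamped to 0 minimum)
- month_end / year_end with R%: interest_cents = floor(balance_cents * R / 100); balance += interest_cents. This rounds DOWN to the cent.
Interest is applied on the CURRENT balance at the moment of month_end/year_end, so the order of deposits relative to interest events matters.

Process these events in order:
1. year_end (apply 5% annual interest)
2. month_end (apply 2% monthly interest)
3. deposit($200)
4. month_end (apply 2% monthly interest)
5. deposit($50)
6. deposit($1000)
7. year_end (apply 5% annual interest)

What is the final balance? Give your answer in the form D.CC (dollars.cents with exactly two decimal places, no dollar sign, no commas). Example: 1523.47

Answer: 1890.22

Derivation:
After 1 (year_end (apply 5% annual interest)): balance=$525.00 total_interest=$25.00
After 2 (month_end (apply 2% monthly interest)): balance=$535.50 total_interest=$35.50
After 3 (deposit($200)): balance=$735.50 total_interest=$35.50
After 4 (month_end (apply 2% monthly interest)): balance=$750.21 total_interest=$50.21
After 5 (deposit($50)): balance=$800.21 total_interest=$50.21
After 6 (deposit($1000)): balance=$1800.21 total_interest=$50.21
After 7 (year_end (apply 5% annual interest)): balance=$1890.22 total_interest=$140.22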